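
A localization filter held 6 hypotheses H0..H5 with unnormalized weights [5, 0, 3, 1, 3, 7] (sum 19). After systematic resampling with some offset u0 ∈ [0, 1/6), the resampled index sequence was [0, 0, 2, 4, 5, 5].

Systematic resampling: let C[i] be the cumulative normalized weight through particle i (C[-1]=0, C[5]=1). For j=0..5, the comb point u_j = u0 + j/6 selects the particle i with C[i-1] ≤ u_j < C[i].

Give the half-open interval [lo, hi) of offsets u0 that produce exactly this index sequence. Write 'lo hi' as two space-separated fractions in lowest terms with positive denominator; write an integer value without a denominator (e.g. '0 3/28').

C = [5/19, 5/19, 8/19, 9/19, 12/19, 1]
j=0 picked index 0: u0 ∈ [0, 5/19)
j=1 picked index 0: u0 ∈ [-1/6, 11/114)
j=2 picked index 2: u0 ∈ [-4/57, 5/57)
j=3 picked index 4: u0 ∈ [-1/38, 5/38)
j=4 picked index 5: u0 ∈ [-2/57, 1/3)
j=5 picked index 5: u0 ∈ [-23/114, 1/6)
intersection: [0, 5/57)

0 5/57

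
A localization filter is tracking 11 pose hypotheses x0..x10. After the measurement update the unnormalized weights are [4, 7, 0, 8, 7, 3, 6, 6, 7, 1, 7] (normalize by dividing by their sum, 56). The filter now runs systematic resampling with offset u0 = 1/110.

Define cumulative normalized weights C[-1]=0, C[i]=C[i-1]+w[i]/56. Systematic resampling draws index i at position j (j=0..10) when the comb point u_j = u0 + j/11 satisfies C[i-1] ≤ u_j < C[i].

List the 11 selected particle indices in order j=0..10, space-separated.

0 1 1 3 4 4 6 7 8 8 10

C = [1/14, 11/56, 11/56, 19/56, 13/28, 29/56, 5/8, 41/56, 6/7, 7/8, 1]
j=0: u_0=1/110 ∈ [0, 1/14) → index 0
j=1: u_1=1/10 ∈ [1/14, 11/56) → index 1
j=2: u_2=21/110 ∈ [1/14, 11/56) → index 1
j=3: u_3=31/110 ∈ [11/56, 19/56) → index 3
j=4: u_4=41/110 ∈ [19/56, 13/28) → index 4
j=5: u_5=51/110 ∈ [19/56, 13/28) → index 4
j=6: u_6=61/110 ∈ [29/56, 5/8) → index 6
j=7: u_7=71/110 ∈ [5/8, 41/56) → index 7
j=8: u_8=81/110 ∈ [41/56, 6/7) → index 8
j=9: u_9=91/110 ∈ [41/56, 6/7) → index 8
j=10: u_10=101/110 ∈ [7/8, 1) → index 10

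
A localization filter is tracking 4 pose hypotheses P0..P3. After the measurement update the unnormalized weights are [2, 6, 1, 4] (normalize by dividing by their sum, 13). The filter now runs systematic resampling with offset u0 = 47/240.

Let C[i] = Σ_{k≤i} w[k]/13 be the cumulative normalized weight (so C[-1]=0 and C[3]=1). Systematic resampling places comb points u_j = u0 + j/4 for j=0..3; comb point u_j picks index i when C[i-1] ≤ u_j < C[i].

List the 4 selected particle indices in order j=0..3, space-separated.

C = [2/13, 8/13, 9/13, 1]
j=0: u_0=47/240 ∈ [2/13, 8/13) → index 1
j=1: u_1=107/240 ∈ [2/13, 8/13) → index 1
j=2: u_2=167/240 ∈ [9/13, 1) → index 3
j=3: u_3=227/240 ∈ [9/13, 1) → index 3

1 1 3 3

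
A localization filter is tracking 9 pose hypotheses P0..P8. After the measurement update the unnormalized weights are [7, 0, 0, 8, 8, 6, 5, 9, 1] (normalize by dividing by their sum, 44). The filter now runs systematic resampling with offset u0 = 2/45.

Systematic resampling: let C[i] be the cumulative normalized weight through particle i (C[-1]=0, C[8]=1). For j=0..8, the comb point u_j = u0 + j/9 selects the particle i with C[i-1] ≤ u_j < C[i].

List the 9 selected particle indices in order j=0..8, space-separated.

C = [7/44, 7/44, 7/44, 15/44, 23/44, 29/44, 17/22, 43/44, 1]
j=0: u_0=2/45 ∈ [0, 7/44) → index 0
j=1: u_1=7/45 ∈ [0, 7/44) → index 0
j=2: u_2=4/15 ∈ [7/44, 15/44) → index 3
j=3: u_3=17/45 ∈ [15/44, 23/44) → index 4
j=4: u_4=22/45 ∈ [15/44, 23/44) → index 4
j=5: u_5=3/5 ∈ [23/44, 29/44) → index 5
j=6: u_6=32/45 ∈ [29/44, 17/22) → index 6
j=7: u_7=37/45 ∈ [17/22, 43/44) → index 7
j=8: u_8=14/15 ∈ [17/22, 43/44) → index 7

0 0 3 4 4 5 6 7 7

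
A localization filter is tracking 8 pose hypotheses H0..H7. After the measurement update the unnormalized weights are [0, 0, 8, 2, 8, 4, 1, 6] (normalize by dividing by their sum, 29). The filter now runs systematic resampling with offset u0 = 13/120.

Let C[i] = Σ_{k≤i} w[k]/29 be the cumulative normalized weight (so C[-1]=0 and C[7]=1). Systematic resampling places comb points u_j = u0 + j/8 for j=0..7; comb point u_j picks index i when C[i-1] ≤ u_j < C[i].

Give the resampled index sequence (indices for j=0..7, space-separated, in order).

C = [0, 0, 8/29, 10/29, 18/29, 22/29, 23/29, 1]
j=0: u_0=13/120 ∈ [0, 8/29) → index 2
j=1: u_1=7/30 ∈ [0, 8/29) → index 2
j=2: u_2=43/120 ∈ [10/29, 18/29) → index 4
j=3: u_3=29/60 ∈ [10/29, 18/29) → index 4
j=4: u_4=73/120 ∈ [10/29, 18/29) → index 4
j=5: u_5=11/15 ∈ [18/29, 22/29) → index 5
j=6: u_6=103/120 ∈ [23/29, 1) → index 7
j=7: u_7=59/60 ∈ [23/29, 1) → index 7

2 2 4 4 4 5 7 7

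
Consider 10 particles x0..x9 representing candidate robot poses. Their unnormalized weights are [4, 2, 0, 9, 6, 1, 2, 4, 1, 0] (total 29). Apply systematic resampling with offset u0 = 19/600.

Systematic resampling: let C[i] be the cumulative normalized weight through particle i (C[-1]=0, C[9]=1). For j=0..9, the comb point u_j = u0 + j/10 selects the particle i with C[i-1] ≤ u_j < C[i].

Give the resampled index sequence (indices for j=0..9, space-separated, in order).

0 0 3 3 3 4 4 5 7 7

C = [4/29, 6/29, 6/29, 15/29, 21/29, 22/29, 24/29, 28/29, 1, 1]
j=0: u_0=19/600 ∈ [0, 4/29) → index 0
j=1: u_1=79/600 ∈ [0, 4/29) → index 0
j=2: u_2=139/600 ∈ [6/29, 15/29) → index 3
j=3: u_3=199/600 ∈ [6/29, 15/29) → index 3
j=4: u_4=259/600 ∈ [6/29, 15/29) → index 3
j=5: u_5=319/600 ∈ [15/29, 21/29) → index 4
j=6: u_6=379/600 ∈ [15/29, 21/29) → index 4
j=7: u_7=439/600 ∈ [21/29, 22/29) → index 5
j=8: u_8=499/600 ∈ [24/29, 28/29) → index 7
j=9: u_9=559/600 ∈ [24/29, 28/29) → index 7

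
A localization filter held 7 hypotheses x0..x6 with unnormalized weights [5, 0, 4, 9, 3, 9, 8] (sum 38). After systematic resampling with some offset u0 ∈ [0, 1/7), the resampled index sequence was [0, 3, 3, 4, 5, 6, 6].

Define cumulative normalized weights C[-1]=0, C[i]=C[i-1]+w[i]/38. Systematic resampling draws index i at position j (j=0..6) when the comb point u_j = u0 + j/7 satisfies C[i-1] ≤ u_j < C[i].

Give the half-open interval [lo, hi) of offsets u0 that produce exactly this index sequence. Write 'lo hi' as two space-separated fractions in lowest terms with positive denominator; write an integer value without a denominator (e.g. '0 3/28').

C = [5/38, 5/38, 9/38, 9/19, 21/38, 15/19, 1]
j=0 picked index 0: u0 ∈ [0, 5/38)
j=1 picked index 3: u0 ∈ [25/266, 44/133)
j=2 picked index 3: u0 ∈ [-13/266, 25/133)
j=3 picked index 4: u0 ∈ [6/133, 33/266)
j=4 picked index 5: u0 ∈ [-5/266, 29/133)
j=5 picked index 6: u0 ∈ [10/133, 2/7)
j=6 picked index 6: u0 ∈ [-9/133, 1/7)
intersection: [25/266, 33/266)

25/266 33/266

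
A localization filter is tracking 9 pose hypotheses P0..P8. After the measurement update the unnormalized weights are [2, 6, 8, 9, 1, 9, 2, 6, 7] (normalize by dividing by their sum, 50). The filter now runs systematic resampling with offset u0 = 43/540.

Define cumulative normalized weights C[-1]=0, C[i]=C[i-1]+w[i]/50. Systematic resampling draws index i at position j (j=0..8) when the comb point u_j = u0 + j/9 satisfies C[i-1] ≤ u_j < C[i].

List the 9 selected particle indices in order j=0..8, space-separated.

C = [1/25, 4/25, 8/25, 1/2, 13/25, 7/10, 37/50, 43/50, 1]
j=0: u_0=43/540 ∈ [1/25, 4/25) → index 1
j=1: u_1=103/540 ∈ [4/25, 8/25) → index 2
j=2: u_2=163/540 ∈ [4/25, 8/25) → index 2
j=3: u_3=223/540 ∈ [8/25, 1/2) → index 3
j=4: u_4=283/540 ∈ [13/25, 7/10) → index 5
j=5: u_5=343/540 ∈ [13/25, 7/10) → index 5
j=6: u_6=403/540 ∈ [37/50, 43/50) → index 7
j=7: u_7=463/540 ∈ [37/50, 43/50) → index 7
j=8: u_8=523/540 ∈ [43/50, 1) → index 8

1 2 2 3 5 5 7 7 8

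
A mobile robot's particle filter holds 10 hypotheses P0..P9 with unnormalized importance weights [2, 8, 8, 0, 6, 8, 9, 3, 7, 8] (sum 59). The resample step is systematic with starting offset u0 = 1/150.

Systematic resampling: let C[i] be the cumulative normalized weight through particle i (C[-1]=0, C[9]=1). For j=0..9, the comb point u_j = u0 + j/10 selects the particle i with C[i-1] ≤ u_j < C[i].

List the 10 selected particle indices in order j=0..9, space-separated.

C = [2/59, 10/59, 18/59, 18/59, 24/59, 32/59, 41/59, 44/59, 51/59, 1]
j=0: u_0=1/150 ∈ [0, 2/59) → index 0
j=1: u_1=8/75 ∈ [2/59, 10/59) → index 1
j=2: u_2=31/150 ∈ [10/59, 18/59) → index 2
j=3: u_3=23/75 ∈ [18/59, 24/59) → index 4
j=4: u_4=61/150 ∈ [18/59, 24/59) → index 4
j=5: u_5=38/75 ∈ [24/59, 32/59) → index 5
j=6: u_6=91/150 ∈ [32/59, 41/59) → index 6
j=7: u_7=53/75 ∈ [41/59, 44/59) → index 7
j=8: u_8=121/150 ∈ [44/59, 51/59) → index 8
j=9: u_9=68/75 ∈ [51/59, 1) → index 9

0 1 2 4 4 5 6 7 8 9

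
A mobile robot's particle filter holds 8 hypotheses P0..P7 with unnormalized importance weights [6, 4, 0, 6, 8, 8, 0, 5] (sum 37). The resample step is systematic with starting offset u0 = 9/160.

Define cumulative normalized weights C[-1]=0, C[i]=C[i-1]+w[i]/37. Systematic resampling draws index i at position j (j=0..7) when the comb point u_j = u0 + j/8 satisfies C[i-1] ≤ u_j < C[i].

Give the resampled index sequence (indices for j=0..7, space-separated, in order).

C = [6/37, 10/37, 10/37, 16/37, 24/37, 32/37, 32/37, 1]
j=0: u_0=9/160 ∈ [0, 6/37) → index 0
j=1: u_1=29/160 ∈ [6/37, 10/37) → index 1
j=2: u_2=49/160 ∈ [10/37, 16/37) → index 3
j=3: u_3=69/160 ∈ [10/37, 16/37) → index 3
j=4: u_4=89/160 ∈ [16/37, 24/37) → index 4
j=5: u_5=109/160 ∈ [24/37, 32/37) → index 5
j=6: u_6=129/160 ∈ [24/37, 32/37) → index 5
j=7: u_7=149/160 ∈ [32/37, 1) → index 7

0 1 3 3 4 5 5 7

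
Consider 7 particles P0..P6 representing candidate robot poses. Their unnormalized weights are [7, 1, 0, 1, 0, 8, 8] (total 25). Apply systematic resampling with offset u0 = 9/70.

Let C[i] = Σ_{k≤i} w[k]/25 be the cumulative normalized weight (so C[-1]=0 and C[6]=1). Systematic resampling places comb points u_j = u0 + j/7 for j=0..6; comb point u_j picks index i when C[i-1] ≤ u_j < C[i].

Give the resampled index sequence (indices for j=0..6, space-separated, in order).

C = [7/25, 8/25, 8/25, 9/25, 9/25, 17/25, 1]
j=0: u_0=9/70 ∈ [0, 7/25) → index 0
j=1: u_1=19/70 ∈ [0, 7/25) → index 0
j=2: u_2=29/70 ∈ [9/25, 17/25) → index 5
j=3: u_3=39/70 ∈ [9/25, 17/25) → index 5
j=4: u_4=7/10 ∈ [17/25, 1) → index 6
j=5: u_5=59/70 ∈ [17/25, 1) → index 6
j=6: u_6=69/70 ∈ [17/25, 1) → index 6

0 0 5 5 6 6 6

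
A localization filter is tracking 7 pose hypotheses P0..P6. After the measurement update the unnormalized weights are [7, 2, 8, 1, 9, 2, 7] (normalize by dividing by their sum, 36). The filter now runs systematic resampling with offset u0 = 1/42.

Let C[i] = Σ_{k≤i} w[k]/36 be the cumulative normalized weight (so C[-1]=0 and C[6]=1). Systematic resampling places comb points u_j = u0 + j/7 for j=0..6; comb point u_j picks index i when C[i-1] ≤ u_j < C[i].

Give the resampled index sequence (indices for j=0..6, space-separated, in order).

0 0 2 2 4 4 6

C = [7/36, 1/4, 17/36, 1/2, 3/4, 29/36, 1]
j=0: u_0=1/42 ∈ [0, 7/36) → index 0
j=1: u_1=1/6 ∈ [0, 7/36) → index 0
j=2: u_2=13/42 ∈ [1/4, 17/36) → index 2
j=3: u_3=19/42 ∈ [1/4, 17/36) → index 2
j=4: u_4=25/42 ∈ [1/2, 3/4) → index 4
j=5: u_5=31/42 ∈ [1/2, 3/4) → index 4
j=6: u_6=37/42 ∈ [29/36, 1) → index 6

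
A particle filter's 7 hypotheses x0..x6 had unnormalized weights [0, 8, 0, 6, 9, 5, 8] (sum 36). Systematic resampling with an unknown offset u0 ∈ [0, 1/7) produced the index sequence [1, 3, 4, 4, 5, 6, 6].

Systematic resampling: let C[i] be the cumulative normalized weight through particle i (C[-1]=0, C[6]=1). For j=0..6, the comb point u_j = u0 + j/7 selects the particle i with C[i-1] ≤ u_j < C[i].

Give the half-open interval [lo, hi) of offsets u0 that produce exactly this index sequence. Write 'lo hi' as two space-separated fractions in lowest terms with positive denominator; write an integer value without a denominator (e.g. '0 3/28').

13/126 1/7

C = [0, 2/9, 2/9, 7/18, 23/36, 7/9, 1]
j=0 picked index 1: u0 ∈ [0, 2/9)
j=1 picked index 3: u0 ∈ [5/63, 31/126)
j=2 picked index 4: u0 ∈ [13/126, 89/252)
j=3 picked index 4: u0 ∈ [-5/126, 53/252)
j=4 picked index 5: u0 ∈ [17/252, 13/63)
j=5 picked index 6: u0 ∈ [4/63, 2/7)
j=6 picked index 6: u0 ∈ [-5/63, 1/7)
intersection: [13/126, 1/7)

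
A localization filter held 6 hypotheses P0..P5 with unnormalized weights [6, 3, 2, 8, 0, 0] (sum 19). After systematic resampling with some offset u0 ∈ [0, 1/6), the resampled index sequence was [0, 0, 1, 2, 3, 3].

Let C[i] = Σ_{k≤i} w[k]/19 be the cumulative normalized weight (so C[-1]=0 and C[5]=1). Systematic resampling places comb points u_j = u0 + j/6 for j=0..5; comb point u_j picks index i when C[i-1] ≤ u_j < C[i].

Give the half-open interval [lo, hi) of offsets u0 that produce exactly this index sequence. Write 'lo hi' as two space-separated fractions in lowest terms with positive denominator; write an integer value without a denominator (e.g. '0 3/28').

0 3/38

C = [6/19, 9/19, 11/19, 1, 1, 1]
j=0 picked index 0: u0 ∈ [0, 6/19)
j=1 picked index 0: u0 ∈ [-1/6, 17/114)
j=2 picked index 1: u0 ∈ [-1/57, 8/57)
j=3 picked index 2: u0 ∈ [-1/38, 3/38)
j=4 picked index 3: u0 ∈ [-5/57, 1/3)
j=5 picked index 3: u0 ∈ [-29/114, 1/6)
intersection: [0, 3/38)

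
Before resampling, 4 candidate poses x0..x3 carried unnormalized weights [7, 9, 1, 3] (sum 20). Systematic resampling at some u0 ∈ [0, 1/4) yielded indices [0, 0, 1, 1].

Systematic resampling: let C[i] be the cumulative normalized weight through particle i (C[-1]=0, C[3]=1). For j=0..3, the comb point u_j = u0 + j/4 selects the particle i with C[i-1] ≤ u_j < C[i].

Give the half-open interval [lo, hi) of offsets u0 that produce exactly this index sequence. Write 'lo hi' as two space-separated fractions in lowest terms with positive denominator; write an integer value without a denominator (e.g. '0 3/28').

0 1/20

C = [7/20, 4/5, 17/20, 1]
j=0 picked index 0: u0 ∈ [0, 7/20)
j=1 picked index 0: u0 ∈ [-1/4, 1/10)
j=2 picked index 1: u0 ∈ [-3/20, 3/10)
j=3 picked index 1: u0 ∈ [-2/5, 1/20)
intersection: [0, 1/20)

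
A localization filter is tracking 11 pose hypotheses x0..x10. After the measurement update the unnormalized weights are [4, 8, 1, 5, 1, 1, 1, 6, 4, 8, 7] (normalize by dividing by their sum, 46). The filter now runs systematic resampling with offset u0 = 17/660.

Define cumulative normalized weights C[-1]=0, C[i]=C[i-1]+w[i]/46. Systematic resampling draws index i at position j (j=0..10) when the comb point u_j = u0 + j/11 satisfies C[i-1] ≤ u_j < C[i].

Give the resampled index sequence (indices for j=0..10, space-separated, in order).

0 1 1 3 3 7 7 8 9 9 10

C = [2/23, 6/23, 13/46, 9/23, 19/46, 10/23, 21/46, 27/46, 31/46, 39/46, 1]
j=0: u_0=17/660 ∈ [0, 2/23) → index 0
j=1: u_1=7/60 ∈ [2/23, 6/23) → index 1
j=2: u_2=137/660 ∈ [2/23, 6/23) → index 1
j=3: u_3=197/660 ∈ [13/46, 9/23) → index 3
j=4: u_4=257/660 ∈ [13/46, 9/23) → index 3
j=5: u_5=317/660 ∈ [21/46, 27/46) → index 7
j=6: u_6=377/660 ∈ [21/46, 27/46) → index 7
j=7: u_7=437/660 ∈ [27/46, 31/46) → index 8
j=8: u_8=497/660 ∈ [31/46, 39/46) → index 9
j=9: u_9=557/660 ∈ [31/46, 39/46) → index 9
j=10: u_10=617/660 ∈ [39/46, 1) → index 10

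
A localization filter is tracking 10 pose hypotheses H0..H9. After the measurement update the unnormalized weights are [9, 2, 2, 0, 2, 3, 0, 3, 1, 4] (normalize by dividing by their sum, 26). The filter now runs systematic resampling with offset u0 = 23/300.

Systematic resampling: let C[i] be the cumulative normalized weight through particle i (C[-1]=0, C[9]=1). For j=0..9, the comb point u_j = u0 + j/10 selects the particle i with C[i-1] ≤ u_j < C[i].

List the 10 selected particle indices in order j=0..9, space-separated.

0 0 0 1 2 4 5 7 9 9

C = [9/26, 11/26, 1/2, 1/2, 15/26, 9/13, 9/13, 21/26, 11/13, 1]
j=0: u_0=23/300 ∈ [0, 9/26) → index 0
j=1: u_1=53/300 ∈ [0, 9/26) → index 0
j=2: u_2=83/300 ∈ [0, 9/26) → index 0
j=3: u_3=113/300 ∈ [9/26, 11/26) → index 1
j=4: u_4=143/300 ∈ [11/26, 1/2) → index 2
j=5: u_5=173/300 ∈ [1/2, 15/26) → index 4
j=6: u_6=203/300 ∈ [15/26, 9/13) → index 5
j=7: u_7=233/300 ∈ [9/13, 21/26) → index 7
j=8: u_8=263/300 ∈ [11/13, 1) → index 9
j=9: u_9=293/300 ∈ [11/13, 1) → index 9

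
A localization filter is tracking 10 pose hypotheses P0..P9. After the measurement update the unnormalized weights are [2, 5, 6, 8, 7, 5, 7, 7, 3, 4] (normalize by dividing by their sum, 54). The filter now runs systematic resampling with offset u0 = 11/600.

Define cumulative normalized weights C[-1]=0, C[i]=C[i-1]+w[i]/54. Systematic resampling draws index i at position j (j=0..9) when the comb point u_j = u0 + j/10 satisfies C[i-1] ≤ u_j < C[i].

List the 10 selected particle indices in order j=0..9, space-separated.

0 1 2 3 4 4 6 6 7 8

C = [1/27, 7/54, 13/54, 7/18, 14/27, 11/18, 20/27, 47/54, 25/27, 1]
j=0: u_0=11/600 ∈ [0, 1/27) → index 0
j=1: u_1=71/600 ∈ [1/27, 7/54) → index 1
j=2: u_2=131/600 ∈ [7/54, 13/54) → index 2
j=3: u_3=191/600 ∈ [13/54, 7/18) → index 3
j=4: u_4=251/600 ∈ [7/18, 14/27) → index 4
j=5: u_5=311/600 ∈ [7/18, 14/27) → index 4
j=6: u_6=371/600 ∈ [11/18, 20/27) → index 6
j=7: u_7=431/600 ∈ [11/18, 20/27) → index 6
j=8: u_8=491/600 ∈ [20/27, 47/54) → index 7
j=9: u_9=551/600 ∈ [47/54, 25/27) → index 8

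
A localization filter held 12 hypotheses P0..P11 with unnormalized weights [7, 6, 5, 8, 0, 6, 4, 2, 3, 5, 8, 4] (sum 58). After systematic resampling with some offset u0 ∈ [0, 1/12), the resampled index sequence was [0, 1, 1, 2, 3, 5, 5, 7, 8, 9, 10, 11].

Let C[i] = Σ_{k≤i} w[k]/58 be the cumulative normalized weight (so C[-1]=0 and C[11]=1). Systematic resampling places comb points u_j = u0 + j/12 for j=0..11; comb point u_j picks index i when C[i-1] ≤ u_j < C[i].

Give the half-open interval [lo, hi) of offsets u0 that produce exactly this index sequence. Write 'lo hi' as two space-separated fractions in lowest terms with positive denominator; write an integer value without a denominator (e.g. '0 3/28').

C = [7/58, 13/58, 9/29, 13/29, 13/29, 16/29, 18/29, 19/29, 41/58, 23/29, 27/29, 1]
j=0 picked index 0: u0 ∈ [0, 7/58)
j=1 picked index 1: u0 ∈ [13/348, 49/348)
j=2 picked index 1: u0 ∈ [-4/87, 5/87)
j=3 picked index 2: u0 ∈ [-3/116, 7/116)
j=4 picked index 3: u0 ∈ [-2/87, 10/87)
j=5 picked index 5: u0 ∈ [11/348, 47/348)
j=6 picked index 5: u0 ∈ [-3/58, 3/58)
j=7 picked index 7: u0 ∈ [13/348, 25/348)
j=8 picked index 8: u0 ∈ [-1/87, 7/174)
j=9 picked index 9: u0 ∈ [-5/116, 5/116)
j=10 picked index 10: u0 ∈ [-7/174, 17/174)
j=11 picked index 11: u0 ∈ [5/348, 1/12)
intersection: [13/348, 7/174)

13/348 7/174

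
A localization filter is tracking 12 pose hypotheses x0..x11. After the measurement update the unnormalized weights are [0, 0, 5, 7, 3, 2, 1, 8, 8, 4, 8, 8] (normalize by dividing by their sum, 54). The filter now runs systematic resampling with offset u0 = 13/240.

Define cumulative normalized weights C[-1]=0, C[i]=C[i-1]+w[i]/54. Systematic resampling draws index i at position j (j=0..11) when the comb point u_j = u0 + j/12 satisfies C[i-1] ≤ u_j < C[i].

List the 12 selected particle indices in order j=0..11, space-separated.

C = [0, 0, 5/54, 2/9, 5/18, 17/54, 1/3, 13/27, 17/27, 19/27, 23/27, 1]
j=0: u_0=13/240 ∈ [0, 5/54) → index 2
j=1: u_1=11/80 ∈ [5/54, 2/9) → index 3
j=2: u_2=53/240 ∈ [5/54, 2/9) → index 3
j=3: u_3=73/240 ∈ [5/18, 17/54) → index 5
j=4: u_4=31/80 ∈ [1/3, 13/27) → index 7
j=5: u_5=113/240 ∈ [1/3, 13/27) → index 7
j=6: u_6=133/240 ∈ [13/27, 17/27) → index 8
j=7: u_7=51/80 ∈ [17/27, 19/27) → index 9
j=8: u_8=173/240 ∈ [19/27, 23/27) → index 10
j=9: u_9=193/240 ∈ [19/27, 23/27) → index 10
j=10: u_10=71/80 ∈ [23/27, 1) → index 11
j=11: u_11=233/240 ∈ [23/27, 1) → index 11

2 3 3 5 7 7 8 9 10 10 11 11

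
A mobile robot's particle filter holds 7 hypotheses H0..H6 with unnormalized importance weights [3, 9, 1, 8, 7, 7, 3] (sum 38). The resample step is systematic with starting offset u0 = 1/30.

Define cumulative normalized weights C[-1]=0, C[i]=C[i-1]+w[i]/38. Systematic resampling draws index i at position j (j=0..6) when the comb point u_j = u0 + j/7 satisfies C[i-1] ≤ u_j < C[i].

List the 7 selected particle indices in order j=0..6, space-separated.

0 1 2 3 4 5 5

C = [3/38, 6/19, 13/38, 21/38, 14/19, 35/38, 1]
j=0: u_0=1/30 ∈ [0, 3/38) → index 0
j=1: u_1=37/210 ∈ [3/38, 6/19) → index 1
j=2: u_2=67/210 ∈ [6/19, 13/38) → index 2
j=3: u_3=97/210 ∈ [13/38, 21/38) → index 3
j=4: u_4=127/210 ∈ [21/38, 14/19) → index 4
j=5: u_5=157/210 ∈ [14/19, 35/38) → index 5
j=6: u_6=187/210 ∈ [14/19, 35/38) → index 5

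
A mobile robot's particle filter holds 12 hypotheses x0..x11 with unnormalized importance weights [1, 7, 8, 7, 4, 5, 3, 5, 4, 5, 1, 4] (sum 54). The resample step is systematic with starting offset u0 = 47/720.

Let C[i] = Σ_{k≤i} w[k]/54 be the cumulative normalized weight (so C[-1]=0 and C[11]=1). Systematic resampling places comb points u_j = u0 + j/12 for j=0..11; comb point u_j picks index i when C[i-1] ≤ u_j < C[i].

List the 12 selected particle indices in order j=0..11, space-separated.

1 2 2 3 3 4 5 7 7 9 9 11

C = [1/54, 4/27, 8/27, 23/54, 1/2, 16/27, 35/54, 20/27, 22/27, 49/54, 25/27, 1]
j=0: u_0=47/720 ∈ [1/54, 4/27) → index 1
j=1: u_1=107/720 ∈ [4/27, 8/27) → index 2
j=2: u_2=167/720 ∈ [4/27, 8/27) → index 2
j=3: u_3=227/720 ∈ [8/27, 23/54) → index 3
j=4: u_4=287/720 ∈ [8/27, 23/54) → index 3
j=5: u_5=347/720 ∈ [23/54, 1/2) → index 4
j=6: u_6=407/720 ∈ [1/2, 16/27) → index 5
j=7: u_7=467/720 ∈ [35/54, 20/27) → index 7
j=8: u_8=527/720 ∈ [35/54, 20/27) → index 7
j=9: u_9=587/720 ∈ [22/27, 49/54) → index 9
j=10: u_10=647/720 ∈ [22/27, 49/54) → index 9
j=11: u_11=707/720 ∈ [25/27, 1) → index 11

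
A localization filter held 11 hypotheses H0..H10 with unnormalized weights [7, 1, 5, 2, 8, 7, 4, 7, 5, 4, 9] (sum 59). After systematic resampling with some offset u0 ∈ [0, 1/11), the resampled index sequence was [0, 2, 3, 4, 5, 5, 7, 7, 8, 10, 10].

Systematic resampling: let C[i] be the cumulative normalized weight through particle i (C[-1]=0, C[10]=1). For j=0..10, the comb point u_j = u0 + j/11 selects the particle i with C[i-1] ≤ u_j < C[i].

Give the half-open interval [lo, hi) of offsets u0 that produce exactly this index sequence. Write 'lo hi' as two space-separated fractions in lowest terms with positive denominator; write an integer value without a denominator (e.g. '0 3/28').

C = [7/59, 8/59, 13/59, 15/59, 23/59, 30/59, 34/59, 41/59, 46/59, 50/59, 1]
j=0 picked index 0: u0 ∈ [0, 7/59)
j=1 picked index 2: u0 ∈ [29/649, 84/649)
j=2 picked index 3: u0 ∈ [25/649, 47/649)
j=3 picked index 4: u0 ∈ [-12/649, 76/649)
j=4 picked index 5: u0 ∈ [17/649, 94/649)
j=5 picked index 5: u0 ∈ [-42/649, 35/649)
j=6 picked index 7: u0 ∈ [20/649, 97/649)
j=7 picked index 7: u0 ∈ [-39/649, 38/649)
j=8 picked index 8: u0 ∈ [-21/649, 34/649)
j=9 picked index 10: u0 ∈ [19/649, 2/11)
j=10 picked index 10: u0 ∈ [-40/649, 1/11)
intersection: [29/649, 34/649)

29/649 34/649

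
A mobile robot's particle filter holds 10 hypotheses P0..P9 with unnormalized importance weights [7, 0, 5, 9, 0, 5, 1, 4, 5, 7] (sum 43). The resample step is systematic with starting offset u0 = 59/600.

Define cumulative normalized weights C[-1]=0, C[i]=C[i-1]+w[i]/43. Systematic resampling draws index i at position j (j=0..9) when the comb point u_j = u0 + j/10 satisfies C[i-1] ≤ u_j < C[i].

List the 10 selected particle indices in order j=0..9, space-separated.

0 2 3 3 5 5 7 8 9 9

C = [7/43, 7/43, 12/43, 21/43, 21/43, 26/43, 27/43, 31/43, 36/43, 1]
j=0: u_0=59/600 ∈ [0, 7/43) → index 0
j=1: u_1=119/600 ∈ [7/43, 12/43) → index 2
j=2: u_2=179/600 ∈ [12/43, 21/43) → index 3
j=3: u_3=239/600 ∈ [12/43, 21/43) → index 3
j=4: u_4=299/600 ∈ [21/43, 26/43) → index 5
j=5: u_5=359/600 ∈ [21/43, 26/43) → index 5
j=6: u_6=419/600 ∈ [27/43, 31/43) → index 7
j=7: u_7=479/600 ∈ [31/43, 36/43) → index 8
j=8: u_8=539/600 ∈ [36/43, 1) → index 9
j=9: u_9=599/600 ∈ [36/43, 1) → index 9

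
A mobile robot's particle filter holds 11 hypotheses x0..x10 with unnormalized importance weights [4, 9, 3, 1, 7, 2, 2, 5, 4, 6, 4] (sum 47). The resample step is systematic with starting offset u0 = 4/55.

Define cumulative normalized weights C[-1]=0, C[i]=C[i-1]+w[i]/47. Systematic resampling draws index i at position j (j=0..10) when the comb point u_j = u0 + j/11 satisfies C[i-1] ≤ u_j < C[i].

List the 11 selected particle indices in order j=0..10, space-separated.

C = [4/47, 13/47, 16/47, 17/47, 24/47, 26/47, 28/47, 33/47, 37/47, 43/47, 1]
j=0: u_0=4/55 ∈ [0, 4/47) → index 0
j=1: u_1=9/55 ∈ [4/47, 13/47) → index 1
j=2: u_2=14/55 ∈ [4/47, 13/47) → index 1
j=3: u_3=19/55 ∈ [16/47, 17/47) → index 3
j=4: u_4=24/55 ∈ [17/47, 24/47) → index 4
j=5: u_5=29/55 ∈ [24/47, 26/47) → index 5
j=6: u_6=34/55 ∈ [28/47, 33/47) → index 7
j=7: u_7=39/55 ∈ [33/47, 37/47) → index 8
j=8: u_8=4/5 ∈ [37/47, 43/47) → index 9
j=9: u_9=49/55 ∈ [37/47, 43/47) → index 9
j=10: u_10=54/55 ∈ [43/47, 1) → index 10

0 1 1 3 4 5 7 8 9 9 10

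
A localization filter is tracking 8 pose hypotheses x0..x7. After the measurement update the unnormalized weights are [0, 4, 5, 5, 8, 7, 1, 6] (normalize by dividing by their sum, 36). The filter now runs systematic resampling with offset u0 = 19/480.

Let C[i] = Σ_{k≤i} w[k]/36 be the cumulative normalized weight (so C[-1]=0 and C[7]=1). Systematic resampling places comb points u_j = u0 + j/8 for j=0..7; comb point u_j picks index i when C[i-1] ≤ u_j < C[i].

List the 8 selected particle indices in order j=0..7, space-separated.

C = [0, 1/9, 1/4, 7/18, 11/18, 29/36, 5/6, 1]
j=0: u_0=19/480 ∈ [0, 1/9) → index 1
j=1: u_1=79/480 ∈ [1/9, 1/4) → index 2
j=2: u_2=139/480 ∈ [1/4, 7/18) → index 3
j=3: u_3=199/480 ∈ [7/18, 11/18) → index 4
j=4: u_4=259/480 ∈ [7/18, 11/18) → index 4
j=5: u_5=319/480 ∈ [11/18, 29/36) → index 5
j=6: u_6=379/480 ∈ [11/18, 29/36) → index 5
j=7: u_7=439/480 ∈ [5/6, 1) → index 7

1 2 3 4 4 5 5 7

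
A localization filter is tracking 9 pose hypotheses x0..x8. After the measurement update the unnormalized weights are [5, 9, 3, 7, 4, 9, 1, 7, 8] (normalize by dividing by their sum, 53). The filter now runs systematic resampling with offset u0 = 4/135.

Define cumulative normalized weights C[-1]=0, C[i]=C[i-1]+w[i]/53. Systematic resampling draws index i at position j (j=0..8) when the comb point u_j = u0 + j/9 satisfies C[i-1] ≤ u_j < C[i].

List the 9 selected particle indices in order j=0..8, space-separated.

C = [5/53, 14/53, 17/53, 24/53, 28/53, 37/53, 38/53, 45/53, 1]
j=0: u_0=4/135 ∈ [0, 5/53) → index 0
j=1: u_1=19/135 ∈ [5/53, 14/53) → index 1
j=2: u_2=34/135 ∈ [5/53, 14/53) → index 1
j=3: u_3=49/135 ∈ [17/53, 24/53) → index 3
j=4: u_4=64/135 ∈ [24/53, 28/53) → index 4
j=5: u_5=79/135 ∈ [28/53, 37/53) → index 5
j=6: u_6=94/135 ∈ [28/53, 37/53) → index 5
j=7: u_7=109/135 ∈ [38/53, 45/53) → index 7
j=8: u_8=124/135 ∈ [45/53, 1) → index 8

0 1 1 3 4 5 5 7 8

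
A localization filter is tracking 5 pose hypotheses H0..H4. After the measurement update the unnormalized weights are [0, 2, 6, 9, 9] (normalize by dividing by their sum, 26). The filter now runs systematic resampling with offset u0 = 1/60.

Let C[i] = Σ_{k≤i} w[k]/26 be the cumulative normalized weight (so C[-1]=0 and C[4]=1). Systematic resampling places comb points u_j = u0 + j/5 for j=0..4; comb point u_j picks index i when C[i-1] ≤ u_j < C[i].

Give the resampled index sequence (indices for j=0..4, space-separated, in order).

1 2 3 3 4

C = [0, 1/13, 4/13, 17/26, 1]
j=0: u_0=1/60 ∈ [0, 1/13) → index 1
j=1: u_1=13/60 ∈ [1/13, 4/13) → index 2
j=2: u_2=5/12 ∈ [4/13, 17/26) → index 3
j=3: u_3=37/60 ∈ [4/13, 17/26) → index 3
j=4: u_4=49/60 ∈ [17/26, 1) → index 4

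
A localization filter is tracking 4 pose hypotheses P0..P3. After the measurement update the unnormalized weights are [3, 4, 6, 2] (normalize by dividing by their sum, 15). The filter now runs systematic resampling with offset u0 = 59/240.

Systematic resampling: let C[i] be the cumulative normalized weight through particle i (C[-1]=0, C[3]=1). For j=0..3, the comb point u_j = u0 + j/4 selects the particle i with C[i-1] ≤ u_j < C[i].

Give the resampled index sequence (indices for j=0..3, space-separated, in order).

1 2 2 3

C = [1/5, 7/15, 13/15, 1]
j=0: u_0=59/240 ∈ [1/5, 7/15) → index 1
j=1: u_1=119/240 ∈ [7/15, 13/15) → index 2
j=2: u_2=179/240 ∈ [7/15, 13/15) → index 2
j=3: u_3=239/240 ∈ [13/15, 1) → index 3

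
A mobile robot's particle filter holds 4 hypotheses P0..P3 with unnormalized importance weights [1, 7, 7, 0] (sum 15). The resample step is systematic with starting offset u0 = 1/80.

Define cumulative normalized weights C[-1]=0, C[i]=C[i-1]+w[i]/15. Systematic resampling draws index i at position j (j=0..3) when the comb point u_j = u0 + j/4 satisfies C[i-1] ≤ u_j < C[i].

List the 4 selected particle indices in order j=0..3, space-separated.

0 1 1 2

C = [1/15, 8/15, 1, 1]
j=0: u_0=1/80 ∈ [0, 1/15) → index 0
j=1: u_1=21/80 ∈ [1/15, 8/15) → index 1
j=2: u_2=41/80 ∈ [1/15, 8/15) → index 1
j=3: u_3=61/80 ∈ [8/15, 1) → index 2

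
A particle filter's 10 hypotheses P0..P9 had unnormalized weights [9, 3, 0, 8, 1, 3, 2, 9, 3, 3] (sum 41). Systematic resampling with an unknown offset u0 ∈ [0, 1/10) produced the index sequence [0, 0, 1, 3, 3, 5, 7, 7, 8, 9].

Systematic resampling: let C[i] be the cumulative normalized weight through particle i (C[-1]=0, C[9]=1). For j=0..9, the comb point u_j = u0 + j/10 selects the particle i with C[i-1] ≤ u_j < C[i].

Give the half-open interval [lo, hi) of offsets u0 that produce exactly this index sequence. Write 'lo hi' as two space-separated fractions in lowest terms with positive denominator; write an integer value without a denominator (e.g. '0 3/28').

11/205 7/82

C = [9/41, 12/41, 12/41, 20/41, 21/41, 24/41, 26/41, 35/41, 38/41, 1]
j=0 picked index 0: u0 ∈ [0, 9/41)
j=1 picked index 0: u0 ∈ [-1/10, 49/410)
j=2 picked index 1: u0 ∈ [4/205, 19/205)
j=3 picked index 3: u0 ∈ [-3/410, 77/410)
j=4 picked index 3: u0 ∈ [-22/205, 18/205)
j=5 picked index 5: u0 ∈ [1/82, 7/82)
j=6 picked index 7: u0 ∈ [7/205, 52/205)
j=7 picked index 7: u0 ∈ [-27/410, 63/410)
j=8 picked index 8: u0 ∈ [11/205, 26/205)
j=9 picked index 9: u0 ∈ [11/410, 1/10)
intersection: [11/205, 7/82)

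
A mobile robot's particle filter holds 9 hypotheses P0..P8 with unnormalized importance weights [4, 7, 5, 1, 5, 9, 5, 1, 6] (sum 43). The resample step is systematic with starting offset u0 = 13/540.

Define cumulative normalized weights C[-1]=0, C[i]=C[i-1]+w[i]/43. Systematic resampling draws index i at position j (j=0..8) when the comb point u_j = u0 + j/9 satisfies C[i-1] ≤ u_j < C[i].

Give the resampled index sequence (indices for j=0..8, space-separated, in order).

C = [4/43, 11/43, 16/43, 17/43, 22/43, 31/43, 36/43, 37/43, 1]
j=0: u_0=13/540 ∈ [0, 4/43) → index 0
j=1: u_1=73/540 ∈ [4/43, 11/43) → index 1
j=2: u_2=133/540 ∈ [4/43, 11/43) → index 1
j=3: u_3=193/540 ∈ [11/43, 16/43) → index 2
j=4: u_4=253/540 ∈ [17/43, 22/43) → index 4
j=5: u_5=313/540 ∈ [22/43, 31/43) → index 5
j=6: u_6=373/540 ∈ [22/43, 31/43) → index 5
j=7: u_7=433/540 ∈ [31/43, 36/43) → index 6
j=8: u_8=493/540 ∈ [37/43, 1) → index 8

0 1 1 2 4 5 5 6 8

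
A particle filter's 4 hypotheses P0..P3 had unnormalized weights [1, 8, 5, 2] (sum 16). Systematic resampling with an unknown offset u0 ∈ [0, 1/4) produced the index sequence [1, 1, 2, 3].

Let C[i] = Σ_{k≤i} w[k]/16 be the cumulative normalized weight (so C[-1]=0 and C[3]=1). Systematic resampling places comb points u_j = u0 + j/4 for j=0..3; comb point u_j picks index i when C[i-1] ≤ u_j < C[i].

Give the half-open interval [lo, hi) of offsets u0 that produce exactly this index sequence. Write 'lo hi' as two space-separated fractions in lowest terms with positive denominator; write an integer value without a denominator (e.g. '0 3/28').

1/8 1/4

C = [1/16, 9/16, 7/8, 1]
j=0 picked index 1: u0 ∈ [1/16, 9/16)
j=1 picked index 1: u0 ∈ [-3/16, 5/16)
j=2 picked index 2: u0 ∈ [1/16, 3/8)
j=3 picked index 3: u0 ∈ [1/8, 1/4)
intersection: [1/8, 1/4)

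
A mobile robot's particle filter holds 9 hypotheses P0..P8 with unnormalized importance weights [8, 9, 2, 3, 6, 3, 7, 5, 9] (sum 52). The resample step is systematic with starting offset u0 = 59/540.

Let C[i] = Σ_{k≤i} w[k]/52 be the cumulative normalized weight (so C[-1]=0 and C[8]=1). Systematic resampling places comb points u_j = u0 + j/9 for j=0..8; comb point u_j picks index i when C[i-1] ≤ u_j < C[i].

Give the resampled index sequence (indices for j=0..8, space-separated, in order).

0 1 2 4 5 6 7 8 8

C = [2/13, 17/52, 19/52, 11/26, 7/13, 31/52, 19/26, 43/52, 1]
j=0: u_0=59/540 ∈ [0, 2/13) → index 0
j=1: u_1=119/540 ∈ [2/13, 17/52) → index 1
j=2: u_2=179/540 ∈ [17/52, 19/52) → index 2
j=3: u_3=239/540 ∈ [11/26, 7/13) → index 4
j=4: u_4=299/540 ∈ [7/13, 31/52) → index 5
j=5: u_5=359/540 ∈ [31/52, 19/26) → index 6
j=6: u_6=419/540 ∈ [19/26, 43/52) → index 7
j=7: u_7=479/540 ∈ [43/52, 1) → index 8
j=8: u_8=539/540 ∈ [43/52, 1) → index 8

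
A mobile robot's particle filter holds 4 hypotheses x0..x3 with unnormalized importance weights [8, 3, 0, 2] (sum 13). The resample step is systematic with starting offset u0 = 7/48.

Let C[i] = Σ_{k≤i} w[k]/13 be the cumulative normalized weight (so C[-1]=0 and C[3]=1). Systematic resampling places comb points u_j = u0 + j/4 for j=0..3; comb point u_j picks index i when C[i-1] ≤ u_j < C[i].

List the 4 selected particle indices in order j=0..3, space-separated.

C = [8/13, 11/13, 11/13, 1]
j=0: u_0=7/48 ∈ [0, 8/13) → index 0
j=1: u_1=19/48 ∈ [0, 8/13) → index 0
j=2: u_2=31/48 ∈ [8/13, 11/13) → index 1
j=3: u_3=43/48 ∈ [11/13, 1) → index 3

0 0 1 3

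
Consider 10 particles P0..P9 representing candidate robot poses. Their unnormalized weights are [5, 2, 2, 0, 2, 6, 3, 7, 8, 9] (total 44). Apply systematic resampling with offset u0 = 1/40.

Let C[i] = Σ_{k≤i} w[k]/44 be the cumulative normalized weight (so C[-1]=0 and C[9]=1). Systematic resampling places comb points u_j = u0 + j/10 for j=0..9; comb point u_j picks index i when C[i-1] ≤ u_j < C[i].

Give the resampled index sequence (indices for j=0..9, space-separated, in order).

0 1 4 5 6 7 8 8 9 9

C = [5/44, 7/44, 9/44, 9/44, 1/4, 17/44, 5/11, 27/44, 35/44, 1]
j=0: u_0=1/40 ∈ [0, 5/44) → index 0
j=1: u_1=1/8 ∈ [5/44, 7/44) → index 1
j=2: u_2=9/40 ∈ [9/44, 1/4) → index 4
j=3: u_3=13/40 ∈ [1/4, 17/44) → index 5
j=4: u_4=17/40 ∈ [17/44, 5/11) → index 6
j=5: u_5=21/40 ∈ [5/11, 27/44) → index 7
j=6: u_6=5/8 ∈ [27/44, 35/44) → index 8
j=7: u_7=29/40 ∈ [27/44, 35/44) → index 8
j=8: u_8=33/40 ∈ [35/44, 1) → index 9
j=9: u_9=37/40 ∈ [35/44, 1) → index 9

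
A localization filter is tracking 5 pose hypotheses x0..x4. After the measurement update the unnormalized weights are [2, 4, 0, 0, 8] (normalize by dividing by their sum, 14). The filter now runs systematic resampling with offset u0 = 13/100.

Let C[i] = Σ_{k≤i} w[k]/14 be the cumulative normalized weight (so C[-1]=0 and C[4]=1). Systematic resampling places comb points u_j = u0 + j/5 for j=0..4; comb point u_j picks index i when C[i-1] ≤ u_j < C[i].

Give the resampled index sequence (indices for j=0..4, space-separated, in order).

0 1 4 4 4

C = [1/7, 3/7, 3/7, 3/7, 1]
j=0: u_0=13/100 ∈ [0, 1/7) → index 0
j=1: u_1=33/100 ∈ [1/7, 3/7) → index 1
j=2: u_2=53/100 ∈ [3/7, 1) → index 4
j=3: u_3=73/100 ∈ [3/7, 1) → index 4
j=4: u_4=93/100 ∈ [3/7, 1) → index 4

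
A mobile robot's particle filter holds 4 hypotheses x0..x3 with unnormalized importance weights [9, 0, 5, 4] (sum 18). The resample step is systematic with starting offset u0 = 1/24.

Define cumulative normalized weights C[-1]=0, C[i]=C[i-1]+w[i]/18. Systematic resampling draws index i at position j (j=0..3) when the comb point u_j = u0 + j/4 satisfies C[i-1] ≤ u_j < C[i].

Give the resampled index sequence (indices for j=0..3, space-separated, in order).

C = [1/2, 1/2, 7/9, 1]
j=0: u_0=1/24 ∈ [0, 1/2) → index 0
j=1: u_1=7/24 ∈ [0, 1/2) → index 0
j=2: u_2=13/24 ∈ [1/2, 7/9) → index 2
j=3: u_3=19/24 ∈ [7/9, 1) → index 3

0 0 2 3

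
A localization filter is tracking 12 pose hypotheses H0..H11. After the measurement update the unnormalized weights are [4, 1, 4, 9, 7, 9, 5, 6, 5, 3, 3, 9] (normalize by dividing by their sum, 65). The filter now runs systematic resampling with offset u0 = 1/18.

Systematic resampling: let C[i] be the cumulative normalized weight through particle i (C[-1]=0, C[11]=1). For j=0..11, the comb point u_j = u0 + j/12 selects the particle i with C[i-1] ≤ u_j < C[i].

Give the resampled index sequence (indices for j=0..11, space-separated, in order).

C = [4/65, 1/13, 9/65, 18/65, 5/13, 34/65, 3/5, 9/13, 10/13, 53/65, 56/65, 1]
j=0: u_0=1/18 ∈ [0, 4/65) → index 0
j=1: u_1=5/36 ∈ [9/65, 18/65) → index 3
j=2: u_2=2/9 ∈ [9/65, 18/65) → index 3
j=3: u_3=11/36 ∈ [18/65, 5/13) → index 4
j=4: u_4=7/18 ∈ [5/13, 34/65) → index 5
j=5: u_5=17/36 ∈ [5/13, 34/65) → index 5
j=6: u_6=5/9 ∈ [34/65, 3/5) → index 6
j=7: u_7=23/36 ∈ [3/5, 9/13) → index 7
j=8: u_8=13/18 ∈ [9/13, 10/13) → index 8
j=9: u_9=29/36 ∈ [10/13, 53/65) → index 9
j=10: u_10=8/9 ∈ [56/65, 1) → index 11
j=11: u_11=35/36 ∈ [56/65, 1) → index 11

0 3 3 4 5 5 6 7 8 9 11 11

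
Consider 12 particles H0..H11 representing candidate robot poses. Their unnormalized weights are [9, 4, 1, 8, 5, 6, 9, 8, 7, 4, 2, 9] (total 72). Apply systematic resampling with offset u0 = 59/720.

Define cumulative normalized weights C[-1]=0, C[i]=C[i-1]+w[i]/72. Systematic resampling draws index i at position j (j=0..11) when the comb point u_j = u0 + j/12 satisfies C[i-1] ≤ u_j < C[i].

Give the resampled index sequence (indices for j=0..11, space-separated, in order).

C = [1/8, 13/72, 7/36, 11/36, 3/8, 11/24, 7/12, 25/36, 19/24, 61/72, 7/8, 1]
j=0: u_0=59/720 ∈ [0, 1/8) → index 0
j=1: u_1=119/720 ∈ [1/8, 13/72) → index 1
j=2: u_2=179/720 ∈ [7/36, 11/36) → index 3
j=3: u_3=239/720 ∈ [11/36, 3/8) → index 4
j=4: u_4=299/720 ∈ [3/8, 11/24) → index 5
j=5: u_5=359/720 ∈ [11/24, 7/12) → index 6
j=6: u_6=419/720 ∈ [11/24, 7/12) → index 6
j=7: u_7=479/720 ∈ [7/12, 25/36) → index 7
j=8: u_8=539/720 ∈ [25/36, 19/24) → index 8
j=9: u_9=599/720 ∈ [19/24, 61/72) → index 9
j=10: u_10=659/720 ∈ [7/8, 1) → index 11
j=11: u_11=719/720 ∈ [7/8, 1) → index 11

0 1 3 4 5 6 6 7 8 9 11 11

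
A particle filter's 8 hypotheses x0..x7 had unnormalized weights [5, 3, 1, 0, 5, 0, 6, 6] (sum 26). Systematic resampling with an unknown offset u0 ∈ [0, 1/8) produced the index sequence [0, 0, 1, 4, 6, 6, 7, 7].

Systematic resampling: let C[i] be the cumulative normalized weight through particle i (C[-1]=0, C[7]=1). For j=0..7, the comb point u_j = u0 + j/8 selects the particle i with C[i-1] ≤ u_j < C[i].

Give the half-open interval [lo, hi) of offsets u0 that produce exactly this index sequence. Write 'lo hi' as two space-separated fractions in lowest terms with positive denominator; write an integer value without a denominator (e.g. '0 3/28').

1/26 3/52

C = [5/26, 4/13, 9/26, 9/26, 7/13, 7/13, 10/13, 1]
j=0 picked index 0: u0 ∈ [0, 5/26)
j=1 picked index 0: u0 ∈ [-1/8, 7/104)
j=2 picked index 1: u0 ∈ [-3/52, 3/52)
j=3 picked index 4: u0 ∈ [-3/104, 17/104)
j=4 picked index 6: u0 ∈ [1/26, 7/26)
j=5 picked index 6: u0 ∈ [-9/104, 15/104)
j=6 picked index 7: u0 ∈ [1/52, 1/4)
j=7 picked index 7: u0 ∈ [-11/104, 1/8)
intersection: [1/26, 3/52)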